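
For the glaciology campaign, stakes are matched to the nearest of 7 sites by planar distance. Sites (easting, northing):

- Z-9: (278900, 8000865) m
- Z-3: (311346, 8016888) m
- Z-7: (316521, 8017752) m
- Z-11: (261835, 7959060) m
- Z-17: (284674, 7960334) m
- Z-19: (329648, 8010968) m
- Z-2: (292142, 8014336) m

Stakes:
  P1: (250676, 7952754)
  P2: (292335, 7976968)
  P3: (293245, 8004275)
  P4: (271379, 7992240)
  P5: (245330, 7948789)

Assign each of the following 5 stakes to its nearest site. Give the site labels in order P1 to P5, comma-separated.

P1 → Z-11 (d²=164288917.00)
P2 → Z-17 (d²=335380877.00)
P3 → Z-2 (d²=102440330.00)
P4 → Z-9 (d²=130956066.00)
P5 → Z-11 (d²=377908466.00)

Z-11, Z-17, Z-2, Z-9, Z-11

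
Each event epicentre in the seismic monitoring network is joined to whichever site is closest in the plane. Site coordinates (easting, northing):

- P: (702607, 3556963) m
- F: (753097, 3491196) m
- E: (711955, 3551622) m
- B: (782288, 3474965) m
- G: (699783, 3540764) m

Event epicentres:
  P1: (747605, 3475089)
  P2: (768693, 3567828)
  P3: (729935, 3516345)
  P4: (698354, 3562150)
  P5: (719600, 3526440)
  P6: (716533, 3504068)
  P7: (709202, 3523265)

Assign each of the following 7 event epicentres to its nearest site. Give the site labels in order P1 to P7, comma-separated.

F, E, F, P, G, F, G

P1 → F (d²=289597513.00)
P2 → E (d²=3481835080.00)
P3 → F (d²=1168950445.00)
P4 → P (d²=44992978.00)
P5 → G (d²=597890465.00)
P6 → F (d²=1502614480.00)
P7 → G (d²=394932562.00)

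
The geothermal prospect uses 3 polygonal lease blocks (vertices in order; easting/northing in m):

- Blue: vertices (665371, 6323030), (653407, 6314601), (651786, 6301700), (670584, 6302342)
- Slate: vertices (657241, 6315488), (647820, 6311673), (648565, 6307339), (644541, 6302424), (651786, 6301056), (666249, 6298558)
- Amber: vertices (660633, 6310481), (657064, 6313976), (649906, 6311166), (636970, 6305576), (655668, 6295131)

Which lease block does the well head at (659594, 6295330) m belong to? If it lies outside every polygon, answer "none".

Cast a ray rightward from (659594, 6295330). For each polygon, the edges (by vertex number in listed order) whose endpoints lie on opposite sides of northing = 6295330, where each meets that height, and whether that is right or left of the point:
Blue: no edge straddles that height → 0 crossings.
Slate: no edge straddles that height → 0 crossings.
Amber: 4–5 at easting≈655311.8 (left), 5–1 at easting≈655732.4 (left) → 0 crossings.
All counts are even, so the point lies outside every listed polygon.

none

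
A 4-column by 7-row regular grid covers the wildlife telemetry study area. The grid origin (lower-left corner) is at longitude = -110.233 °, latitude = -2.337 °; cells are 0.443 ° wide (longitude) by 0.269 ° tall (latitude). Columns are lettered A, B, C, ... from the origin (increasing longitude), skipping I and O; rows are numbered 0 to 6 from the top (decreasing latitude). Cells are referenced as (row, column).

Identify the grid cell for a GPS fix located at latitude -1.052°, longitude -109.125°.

Column index: ⌊(-109.125 − -110.233) / 0.443⌋ = ⌊2.501⌋ = 2 → column C
Row offset from origin: ⌊(-1.052 − -2.337) / 0.269⌋ = ⌊4.777⌋ = 4 → row 2 (counted from top)

(2, C)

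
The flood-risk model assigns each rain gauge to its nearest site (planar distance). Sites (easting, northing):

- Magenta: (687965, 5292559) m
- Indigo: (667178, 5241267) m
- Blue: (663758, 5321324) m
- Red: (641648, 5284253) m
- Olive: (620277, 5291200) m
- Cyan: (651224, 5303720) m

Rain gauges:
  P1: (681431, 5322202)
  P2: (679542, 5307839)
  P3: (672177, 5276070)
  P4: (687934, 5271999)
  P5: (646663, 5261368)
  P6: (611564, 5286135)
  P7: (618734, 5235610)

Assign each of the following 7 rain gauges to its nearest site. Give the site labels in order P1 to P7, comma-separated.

Blue, Magenta, Magenta, Magenta, Red, Olive, Indigo

P1 → Blue (d²=313105813.00)
P2 → Magenta (d²=304425329.00)
P3 → Magenta (d²=521148065.00)
P4 → Magenta (d²=422714561.00)
P5 → Red (d²=548873450.00)
P6 → Olive (d²=101570594.00)
P7 → Indigo (d²=2378822785.00)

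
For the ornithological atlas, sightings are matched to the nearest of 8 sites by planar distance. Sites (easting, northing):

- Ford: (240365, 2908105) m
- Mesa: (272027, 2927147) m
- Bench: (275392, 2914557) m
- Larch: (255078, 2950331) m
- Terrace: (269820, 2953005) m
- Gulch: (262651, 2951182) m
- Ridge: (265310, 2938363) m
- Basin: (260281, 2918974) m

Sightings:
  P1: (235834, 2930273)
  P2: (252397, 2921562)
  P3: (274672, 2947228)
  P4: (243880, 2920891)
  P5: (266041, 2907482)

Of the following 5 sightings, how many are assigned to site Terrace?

1

P1 → Ford
P2 → Basin
P3 → Terrace
P4 → Ford
P5 → Bench
1 of the 5 goes to Terrace.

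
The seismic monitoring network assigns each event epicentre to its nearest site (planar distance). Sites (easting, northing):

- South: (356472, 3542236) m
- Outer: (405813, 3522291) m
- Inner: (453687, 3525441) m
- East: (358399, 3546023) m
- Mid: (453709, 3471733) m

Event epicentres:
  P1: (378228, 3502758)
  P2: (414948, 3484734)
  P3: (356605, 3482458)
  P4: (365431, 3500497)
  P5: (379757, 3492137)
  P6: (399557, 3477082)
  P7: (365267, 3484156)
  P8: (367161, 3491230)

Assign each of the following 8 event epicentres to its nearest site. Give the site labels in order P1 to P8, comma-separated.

Outer, Outer, South, South, Outer, Outer, Outer, Outer

P1 → Outer (d²=1142470314.00)
P2 → Outer (d²=1493976474.00)
P3 → South (d²=3573426973.00)
P4 → South (d²=1822407802.00)
P5 → Outer (d²=1588178852.00)
P6 → Outer (d²=2082991217.00)
P7 → Outer (d²=3098256341.00)
P8 → Outer (d²=2458762825.00)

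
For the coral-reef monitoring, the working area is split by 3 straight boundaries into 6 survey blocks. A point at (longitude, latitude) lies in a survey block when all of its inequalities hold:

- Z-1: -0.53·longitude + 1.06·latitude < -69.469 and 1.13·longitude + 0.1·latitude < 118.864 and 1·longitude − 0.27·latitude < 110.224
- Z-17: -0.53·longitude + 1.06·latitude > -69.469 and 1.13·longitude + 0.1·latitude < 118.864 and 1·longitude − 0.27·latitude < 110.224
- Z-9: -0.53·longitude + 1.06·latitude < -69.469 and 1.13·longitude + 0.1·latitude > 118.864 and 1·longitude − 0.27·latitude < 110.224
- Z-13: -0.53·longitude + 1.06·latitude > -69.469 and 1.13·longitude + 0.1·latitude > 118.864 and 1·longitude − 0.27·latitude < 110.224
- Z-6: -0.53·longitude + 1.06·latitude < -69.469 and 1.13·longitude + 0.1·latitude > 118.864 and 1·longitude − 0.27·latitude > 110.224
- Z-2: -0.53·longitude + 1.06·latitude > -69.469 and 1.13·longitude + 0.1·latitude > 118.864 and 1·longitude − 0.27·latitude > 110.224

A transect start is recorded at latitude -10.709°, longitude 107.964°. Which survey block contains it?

-0.53·107.964 + 1.06·-10.709 = -68.572, which is > -69.469
1.13·107.964 + 0.1·-10.709 = 120.928, which is > 118.864
1·107.964 − 0.27·-10.709 = 110.855, which is > 110.224
This sign pattern matches Z-2.

Z-2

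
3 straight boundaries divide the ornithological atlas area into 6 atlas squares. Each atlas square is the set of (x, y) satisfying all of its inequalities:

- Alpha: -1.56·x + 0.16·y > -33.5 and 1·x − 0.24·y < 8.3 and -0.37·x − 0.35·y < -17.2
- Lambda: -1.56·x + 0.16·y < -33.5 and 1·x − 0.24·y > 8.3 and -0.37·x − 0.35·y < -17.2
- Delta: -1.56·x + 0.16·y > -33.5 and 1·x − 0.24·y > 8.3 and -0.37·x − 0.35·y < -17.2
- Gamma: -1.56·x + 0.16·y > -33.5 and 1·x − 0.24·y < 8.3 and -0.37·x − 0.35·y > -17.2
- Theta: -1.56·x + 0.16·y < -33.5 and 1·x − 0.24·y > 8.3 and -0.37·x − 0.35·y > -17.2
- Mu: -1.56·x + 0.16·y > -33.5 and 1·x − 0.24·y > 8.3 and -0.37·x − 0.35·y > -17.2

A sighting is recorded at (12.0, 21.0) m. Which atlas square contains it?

-1.56·12.0 + 0.16·21.0 = -15.360, which is > -33.5
1·12.0 − 0.24·21.0 = 6.960, which is < 8.3
-0.37·12.0 − 0.35·21.0 = -11.790, which is > -17.2
This sign pattern matches Gamma.

Gamma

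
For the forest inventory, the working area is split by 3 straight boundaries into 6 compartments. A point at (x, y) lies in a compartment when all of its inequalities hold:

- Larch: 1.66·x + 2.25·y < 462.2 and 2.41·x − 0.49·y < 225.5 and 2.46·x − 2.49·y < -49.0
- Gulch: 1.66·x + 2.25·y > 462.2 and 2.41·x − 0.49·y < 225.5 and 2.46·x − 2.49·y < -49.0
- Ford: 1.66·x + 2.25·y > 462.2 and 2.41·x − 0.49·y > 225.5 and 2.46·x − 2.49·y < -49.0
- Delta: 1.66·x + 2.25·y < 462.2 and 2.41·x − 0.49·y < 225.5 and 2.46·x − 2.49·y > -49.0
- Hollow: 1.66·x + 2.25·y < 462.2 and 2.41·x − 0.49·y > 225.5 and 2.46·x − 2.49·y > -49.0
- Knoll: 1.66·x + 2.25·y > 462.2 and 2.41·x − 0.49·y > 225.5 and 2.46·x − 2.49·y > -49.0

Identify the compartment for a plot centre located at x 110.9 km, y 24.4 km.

1.66·110.9 + 2.25·24.4 = 238.994, which is < 462.2
2.41·110.9 − 0.49·24.4 = 255.313, which is > 225.5
2.46·110.9 − 2.49·24.4 = 212.058, which is > -49.0
This sign pattern matches Hollow.

Hollow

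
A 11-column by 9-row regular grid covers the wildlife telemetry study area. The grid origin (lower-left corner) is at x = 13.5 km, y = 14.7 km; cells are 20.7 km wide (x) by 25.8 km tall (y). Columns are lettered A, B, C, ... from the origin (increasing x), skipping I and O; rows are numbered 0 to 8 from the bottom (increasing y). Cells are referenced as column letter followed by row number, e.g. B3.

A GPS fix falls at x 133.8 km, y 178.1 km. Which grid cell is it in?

Column index: ⌊(133.8 − 13.5) / 20.7⌋ = ⌊5.812⌋ = 5 → column F
Row offset from origin: ⌊(178.1 − 14.7) / 25.8⌋ = ⌊6.333⌋ = 6 → row 6

F6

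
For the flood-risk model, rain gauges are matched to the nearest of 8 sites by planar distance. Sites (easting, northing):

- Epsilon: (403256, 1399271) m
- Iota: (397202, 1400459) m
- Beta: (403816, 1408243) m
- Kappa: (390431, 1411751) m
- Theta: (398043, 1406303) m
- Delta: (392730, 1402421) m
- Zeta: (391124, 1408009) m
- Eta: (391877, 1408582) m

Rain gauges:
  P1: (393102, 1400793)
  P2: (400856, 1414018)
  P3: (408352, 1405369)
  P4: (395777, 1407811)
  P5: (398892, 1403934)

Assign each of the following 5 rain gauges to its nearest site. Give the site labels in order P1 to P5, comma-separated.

P1 → Delta (d²=2788768.00)
P2 → Beta (d²=42112225.00)
P3 → Beta (d²=28835172.00)
P4 → Theta (d²=7408820.00)
P5 → Theta (d²=6332962.00)

Delta, Beta, Beta, Theta, Theta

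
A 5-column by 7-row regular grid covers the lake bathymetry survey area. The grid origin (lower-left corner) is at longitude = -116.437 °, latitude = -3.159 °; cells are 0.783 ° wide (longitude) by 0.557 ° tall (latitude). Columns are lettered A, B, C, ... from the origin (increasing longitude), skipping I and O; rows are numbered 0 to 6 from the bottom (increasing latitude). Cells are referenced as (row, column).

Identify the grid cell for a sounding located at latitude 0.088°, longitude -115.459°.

(5, B)

Column index: ⌊(-115.459 − -116.437) / 0.783⌋ = ⌊1.249⌋ = 1 → column B
Row offset from origin: ⌊(0.088 − -3.159) / 0.557⌋ = ⌊5.829⌋ = 5 → row 5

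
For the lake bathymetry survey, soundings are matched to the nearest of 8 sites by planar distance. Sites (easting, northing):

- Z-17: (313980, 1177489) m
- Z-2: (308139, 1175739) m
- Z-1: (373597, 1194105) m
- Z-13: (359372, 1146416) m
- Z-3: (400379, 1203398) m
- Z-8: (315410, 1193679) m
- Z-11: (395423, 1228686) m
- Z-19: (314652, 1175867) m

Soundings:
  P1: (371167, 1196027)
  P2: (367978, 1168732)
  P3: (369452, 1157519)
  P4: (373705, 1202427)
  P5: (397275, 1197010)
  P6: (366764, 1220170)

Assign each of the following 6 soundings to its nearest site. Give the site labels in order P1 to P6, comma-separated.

P1 → Z-1 (d²=9598984.00)
P2 → Z-13 (d²=572067092.00)
P3 → Z-13 (d²=224883009.00)
P4 → Z-1 (d²=69267348.00)
P5 → Z-3 (d²=50441360.00)
P6 → Z-1 (d²=726074114.00)

Z-1, Z-13, Z-13, Z-1, Z-3, Z-1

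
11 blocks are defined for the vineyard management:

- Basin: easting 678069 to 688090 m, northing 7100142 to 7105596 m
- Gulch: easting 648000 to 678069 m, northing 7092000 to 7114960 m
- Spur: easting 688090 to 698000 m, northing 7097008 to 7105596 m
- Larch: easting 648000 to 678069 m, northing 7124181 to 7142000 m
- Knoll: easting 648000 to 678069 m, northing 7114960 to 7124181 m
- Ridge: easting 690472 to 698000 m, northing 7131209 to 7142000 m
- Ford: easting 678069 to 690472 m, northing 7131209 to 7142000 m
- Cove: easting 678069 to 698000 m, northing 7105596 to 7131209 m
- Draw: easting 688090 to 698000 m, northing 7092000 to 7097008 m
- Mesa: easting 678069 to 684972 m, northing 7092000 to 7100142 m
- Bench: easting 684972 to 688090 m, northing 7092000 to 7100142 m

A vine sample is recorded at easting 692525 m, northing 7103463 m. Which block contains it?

Spur

The point has easting = 692525 and northing = 7103463.
Only Spur satisfies 688090 ≤ easting ≤ 698000 and 7097008 ≤ northing ≤ 7105596.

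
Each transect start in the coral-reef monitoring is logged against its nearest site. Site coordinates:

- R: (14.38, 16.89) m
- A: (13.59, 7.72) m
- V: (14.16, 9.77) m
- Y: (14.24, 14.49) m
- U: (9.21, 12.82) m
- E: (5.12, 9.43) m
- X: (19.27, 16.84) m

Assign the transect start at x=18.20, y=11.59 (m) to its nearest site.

V

Squared distances to each site:
R: 42.682; A: 36.229; V: 19.634; Y: 24.092; U: 82.333; E: 175.752; X: 28.707.
Minimum at V.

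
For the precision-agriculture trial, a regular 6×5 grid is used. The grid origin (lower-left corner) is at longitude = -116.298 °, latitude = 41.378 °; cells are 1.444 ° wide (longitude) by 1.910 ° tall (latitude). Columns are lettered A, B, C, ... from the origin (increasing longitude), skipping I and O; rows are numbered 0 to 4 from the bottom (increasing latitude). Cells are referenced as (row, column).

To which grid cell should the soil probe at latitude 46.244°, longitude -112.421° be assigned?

(2, C)

Column index: ⌊(-112.421 − -116.298) / 1.444⌋ = ⌊2.685⌋ = 2 → column C
Row offset from origin: ⌊(46.244 − 41.378) / 1.910⌋ = ⌊2.548⌋ = 2 → row 2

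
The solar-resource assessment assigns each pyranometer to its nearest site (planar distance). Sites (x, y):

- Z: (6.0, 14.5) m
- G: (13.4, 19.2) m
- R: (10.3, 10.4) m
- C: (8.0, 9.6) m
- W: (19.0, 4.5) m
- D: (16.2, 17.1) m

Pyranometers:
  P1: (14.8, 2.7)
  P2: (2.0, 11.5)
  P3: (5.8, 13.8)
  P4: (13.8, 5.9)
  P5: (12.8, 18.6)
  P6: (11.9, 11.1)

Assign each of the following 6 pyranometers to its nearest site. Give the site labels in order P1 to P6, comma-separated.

P1 → W (d²=20.88)
P2 → Z (d²=25.00)
P3 → Z (d²=0.53)
P4 → W (d²=29.00)
P5 → G (d²=0.72)
P6 → R (d²=3.05)

W, Z, Z, W, G, R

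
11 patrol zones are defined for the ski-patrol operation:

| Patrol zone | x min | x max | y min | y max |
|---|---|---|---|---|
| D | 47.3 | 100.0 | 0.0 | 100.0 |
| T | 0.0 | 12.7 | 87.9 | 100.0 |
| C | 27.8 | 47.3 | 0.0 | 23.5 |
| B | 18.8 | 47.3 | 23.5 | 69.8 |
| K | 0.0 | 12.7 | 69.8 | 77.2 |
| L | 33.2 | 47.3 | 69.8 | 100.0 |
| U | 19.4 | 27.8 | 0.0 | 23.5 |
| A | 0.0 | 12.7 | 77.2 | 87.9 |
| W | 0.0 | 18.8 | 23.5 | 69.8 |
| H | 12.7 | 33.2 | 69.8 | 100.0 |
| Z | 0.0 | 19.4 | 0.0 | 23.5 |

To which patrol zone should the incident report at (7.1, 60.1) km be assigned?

W

The point has x = 7.1 and y = 60.1.
Only W satisfies 0.0 ≤ x ≤ 18.8 and 23.5 ≤ y ≤ 69.8.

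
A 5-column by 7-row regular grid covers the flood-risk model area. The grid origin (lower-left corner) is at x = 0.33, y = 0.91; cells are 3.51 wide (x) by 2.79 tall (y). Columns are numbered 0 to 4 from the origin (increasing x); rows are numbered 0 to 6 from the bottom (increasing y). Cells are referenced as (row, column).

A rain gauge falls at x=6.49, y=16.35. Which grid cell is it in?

(5, 1)

Column index: ⌊(6.49 − 0.33) / 3.51⌋ = ⌊1.755⌋ = 1
Row offset from origin: ⌊(16.35 − 0.91) / 2.79⌋ = ⌊5.534⌋ = 5 → row 5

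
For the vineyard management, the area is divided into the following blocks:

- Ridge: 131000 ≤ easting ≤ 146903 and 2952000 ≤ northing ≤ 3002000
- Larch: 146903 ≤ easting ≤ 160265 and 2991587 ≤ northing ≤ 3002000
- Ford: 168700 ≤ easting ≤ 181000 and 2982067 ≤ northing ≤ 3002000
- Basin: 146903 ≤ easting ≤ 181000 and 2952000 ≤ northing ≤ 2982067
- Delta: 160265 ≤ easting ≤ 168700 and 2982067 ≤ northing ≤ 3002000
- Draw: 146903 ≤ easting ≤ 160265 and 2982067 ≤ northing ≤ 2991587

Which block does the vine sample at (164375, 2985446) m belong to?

The point has easting = 164375 and northing = 2985446.
Only Delta satisfies 160265 ≤ easting ≤ 168700 and 2982067 ≤ northing ≤ 3002000.

Delta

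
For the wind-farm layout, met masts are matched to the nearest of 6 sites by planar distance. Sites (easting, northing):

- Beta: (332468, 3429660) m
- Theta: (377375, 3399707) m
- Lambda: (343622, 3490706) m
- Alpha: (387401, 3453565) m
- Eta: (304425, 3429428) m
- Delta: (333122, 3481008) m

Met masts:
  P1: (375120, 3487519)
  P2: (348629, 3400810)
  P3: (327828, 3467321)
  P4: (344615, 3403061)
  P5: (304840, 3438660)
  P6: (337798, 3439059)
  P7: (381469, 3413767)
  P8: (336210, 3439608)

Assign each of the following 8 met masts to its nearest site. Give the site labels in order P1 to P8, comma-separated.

Lambda, Theta, Delta, Beta, Eta, Beta, Theta, Beta

P1 → Lambda (d²=1002280973.00)
P2 → Theta (d²=827549125.00)
P3 → Delta (d²=215360405.00)
P4 → Beta (d²=855056410.00)
P5 → Eta (d²=85402049.00)
P6 → Beta (d²=116750101.00)
P7 → Theta (d²=214444436.00)
P8 → Beta (d²=112965268.00)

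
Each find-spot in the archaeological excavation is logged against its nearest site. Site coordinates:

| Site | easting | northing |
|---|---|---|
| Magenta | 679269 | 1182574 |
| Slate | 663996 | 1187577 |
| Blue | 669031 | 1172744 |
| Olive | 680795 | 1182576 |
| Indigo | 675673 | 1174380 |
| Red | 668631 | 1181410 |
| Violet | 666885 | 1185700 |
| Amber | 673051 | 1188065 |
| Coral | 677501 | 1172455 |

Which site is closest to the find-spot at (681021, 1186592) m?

Olive

Squared distances to each site:
Magenta: 19213828.000; Slate: 290820850.000; Blue: 335527204.000; Olive: 16179332.000; Indigo: 177734048.000; Red: 180365224.000; Violet: 200622160.000; Amber: 65690629.000; Coral: 212245169.000.
Minimum at Olive.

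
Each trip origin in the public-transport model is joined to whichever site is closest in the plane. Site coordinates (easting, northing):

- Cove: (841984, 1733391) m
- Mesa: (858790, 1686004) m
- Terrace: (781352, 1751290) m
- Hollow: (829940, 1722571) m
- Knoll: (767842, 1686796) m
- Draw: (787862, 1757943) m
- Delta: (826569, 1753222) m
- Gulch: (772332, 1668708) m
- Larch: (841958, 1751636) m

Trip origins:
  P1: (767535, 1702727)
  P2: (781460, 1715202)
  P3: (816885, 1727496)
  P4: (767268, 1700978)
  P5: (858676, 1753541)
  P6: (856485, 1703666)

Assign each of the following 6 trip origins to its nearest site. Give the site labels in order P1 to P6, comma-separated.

P1 → Knoll (d²=253891010.00)
P2 → Knoll (d²=992350760.00)
P3 → Hollow (d²=194688650.00)
P4 → Knoll (d²=201458600.00)
P5 → Larch (d²=283120549.00)
P6 → Mesa (d²=317259269.00)

Knoll, Knoll, Hollow, Knoll, Larch, Mesa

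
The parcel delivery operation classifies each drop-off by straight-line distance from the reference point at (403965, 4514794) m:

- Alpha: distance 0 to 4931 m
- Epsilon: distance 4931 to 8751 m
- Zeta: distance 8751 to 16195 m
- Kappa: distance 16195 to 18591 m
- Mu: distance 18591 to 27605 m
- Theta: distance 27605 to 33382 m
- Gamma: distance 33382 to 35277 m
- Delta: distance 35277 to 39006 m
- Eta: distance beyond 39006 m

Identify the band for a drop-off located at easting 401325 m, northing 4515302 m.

Distance = √((401325−403965)² + (4515302−4514794)²) = √(6969600.000 + 258064.000) = 2688.432 m.
0 ≤ 2688.432 < 4931 → Alpha.

Alpha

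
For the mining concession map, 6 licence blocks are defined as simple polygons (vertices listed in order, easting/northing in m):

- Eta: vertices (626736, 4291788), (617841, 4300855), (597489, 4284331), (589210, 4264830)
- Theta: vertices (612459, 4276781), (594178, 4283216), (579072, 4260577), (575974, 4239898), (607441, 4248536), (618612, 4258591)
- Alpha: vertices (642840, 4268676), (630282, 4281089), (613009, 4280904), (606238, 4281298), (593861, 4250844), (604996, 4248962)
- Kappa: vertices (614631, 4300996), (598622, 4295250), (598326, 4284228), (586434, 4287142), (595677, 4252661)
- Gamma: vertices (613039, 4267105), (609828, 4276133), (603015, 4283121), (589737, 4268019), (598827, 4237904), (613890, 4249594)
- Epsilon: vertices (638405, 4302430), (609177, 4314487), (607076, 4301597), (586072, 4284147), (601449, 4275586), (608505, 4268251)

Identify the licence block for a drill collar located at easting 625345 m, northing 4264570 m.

Alpha

Cast a ray rightward from (625345, 4264570). For each polygon, the edges (by vertex number in listed order) whose endpoints lie on opposite sides of northing = 4264570, where each meets that height, and whether that is right or left of the point:
Eta: no edge straddles that height → 0 crossings.
Theta: 2–3 at easting≈581736.4 (left), 6–1 at easting≈616589.5 (left) → 0 crossings.
Alpha: 4–5 at easting≈599439.5 (left), 6–1 at easting≈634957.9 (right) → 1 crossing.
Kappa: 4–5 at easting≈592484.7 (left), 5–1 at easting≈600347.0 (left) → 0 crossings.
Gamma: 4–5 at easting≈590778.1 (left), 6–1 at easting≈613162.2 (left) → 0 crossings.
Epsilon: no edge straddles that height → 0 crossings.
Only Alpha has an odd count, so the point is inside Alpha.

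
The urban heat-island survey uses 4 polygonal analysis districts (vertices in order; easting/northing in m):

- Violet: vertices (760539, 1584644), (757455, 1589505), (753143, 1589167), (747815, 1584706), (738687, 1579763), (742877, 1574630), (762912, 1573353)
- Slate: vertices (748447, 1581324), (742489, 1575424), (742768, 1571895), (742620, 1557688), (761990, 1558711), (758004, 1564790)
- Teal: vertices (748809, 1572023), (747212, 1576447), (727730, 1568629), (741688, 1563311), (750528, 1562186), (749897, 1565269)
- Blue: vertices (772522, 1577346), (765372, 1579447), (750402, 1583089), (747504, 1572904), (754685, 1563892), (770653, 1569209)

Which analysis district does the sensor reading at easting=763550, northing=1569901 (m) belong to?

Blue

Cast a ray rightward from (763550, 1569901). For each polygon, the edges (by vertex number in listed order) whose endpoints lie on opposite sides of northing = 1569901, where each meets that height, and whether that is right or left of the point:
Violet: no edge straddles that height → 0 crossings.
Slate: 3–4 at easting≈742747.2 (left), 6–1 at easting≈755049.7 (left) → 0 crossings.
Teal: 2–3 at easting≈730899.7 (left), 6–1 at easting≈749150.8 (left) → 0 crossings.
Blue: 4–5 at easting≈749896.9 (left), 6–1 at easting≈770811.9 (right) → 1 crossing.
Only Blue has an odd count, so the point is inside Blue.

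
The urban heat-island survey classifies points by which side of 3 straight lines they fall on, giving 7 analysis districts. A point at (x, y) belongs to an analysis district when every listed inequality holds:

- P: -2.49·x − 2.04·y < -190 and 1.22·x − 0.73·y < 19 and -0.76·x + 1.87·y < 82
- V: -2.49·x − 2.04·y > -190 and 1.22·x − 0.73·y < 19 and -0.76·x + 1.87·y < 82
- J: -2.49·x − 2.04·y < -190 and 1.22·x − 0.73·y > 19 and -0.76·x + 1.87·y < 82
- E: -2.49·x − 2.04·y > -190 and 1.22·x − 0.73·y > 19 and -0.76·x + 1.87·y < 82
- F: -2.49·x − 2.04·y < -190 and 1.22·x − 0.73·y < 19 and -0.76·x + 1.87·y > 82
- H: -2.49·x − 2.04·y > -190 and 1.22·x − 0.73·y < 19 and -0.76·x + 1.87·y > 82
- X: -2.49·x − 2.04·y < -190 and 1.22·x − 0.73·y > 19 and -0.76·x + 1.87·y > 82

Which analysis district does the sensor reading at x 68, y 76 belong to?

-2.49·68 − 2.04·76 = -324.360, which is < -190
1.22·68 − 0.73·76 = 27.480, which is > 19
-0.76·68 + 1.87·76 = 90.440, which is > 82
This sign pattern matches X.

X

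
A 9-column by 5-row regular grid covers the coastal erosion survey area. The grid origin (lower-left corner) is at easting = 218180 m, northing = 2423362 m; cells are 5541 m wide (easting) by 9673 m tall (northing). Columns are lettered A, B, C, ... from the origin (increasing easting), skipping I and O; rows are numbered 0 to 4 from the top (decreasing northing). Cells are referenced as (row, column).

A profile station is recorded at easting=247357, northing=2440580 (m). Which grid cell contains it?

(3, F)

Column index: ⌊(247357 − 218180) / 5541⌋ = ⌊5.266⌋ = 5 → column F
Row offset from origin: ⌊(2440580 − 2423362) / 9673⌋ = ⌊1.780⌋ = 1 → row 3 (counted from top)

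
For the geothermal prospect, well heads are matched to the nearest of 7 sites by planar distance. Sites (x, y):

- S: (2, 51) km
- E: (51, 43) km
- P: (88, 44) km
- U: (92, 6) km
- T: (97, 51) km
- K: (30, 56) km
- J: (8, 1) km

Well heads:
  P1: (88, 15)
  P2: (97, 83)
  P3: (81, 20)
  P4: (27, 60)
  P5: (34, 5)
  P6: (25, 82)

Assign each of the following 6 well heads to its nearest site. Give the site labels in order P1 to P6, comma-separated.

U, T, U, K, J, K

P1 → U (d²=97.00)
P2 → T (d²=1024.00)
P3 → U (d²=317.00)
P4 → K (d²=25.00)
P5 → J (d²=692.00)
P6 → K (d²=701.00)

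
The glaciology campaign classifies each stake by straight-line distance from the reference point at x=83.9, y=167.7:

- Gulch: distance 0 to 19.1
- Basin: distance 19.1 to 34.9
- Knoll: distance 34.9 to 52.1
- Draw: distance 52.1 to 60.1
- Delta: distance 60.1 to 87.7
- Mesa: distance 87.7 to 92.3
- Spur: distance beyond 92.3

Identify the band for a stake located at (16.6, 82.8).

Distance = √((16.6−83.9)² + (82.8−167.7)²) = √(4529.290 + 7208.010) = 108.339.
92.3 ≤ 108.339 < ∞ → Spur.

Spur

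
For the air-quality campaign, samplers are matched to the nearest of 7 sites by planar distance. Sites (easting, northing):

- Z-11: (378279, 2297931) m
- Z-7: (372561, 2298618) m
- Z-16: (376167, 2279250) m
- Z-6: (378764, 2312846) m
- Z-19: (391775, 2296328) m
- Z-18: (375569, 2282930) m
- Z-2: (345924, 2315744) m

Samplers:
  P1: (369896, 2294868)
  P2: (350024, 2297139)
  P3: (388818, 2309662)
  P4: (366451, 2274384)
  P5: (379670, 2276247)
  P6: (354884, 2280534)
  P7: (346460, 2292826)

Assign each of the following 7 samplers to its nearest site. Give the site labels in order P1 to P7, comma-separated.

P1 → Z-7 (d²=21164725.00)
P2 → Z-2 (d²=362956025.00)
P3 → Z-6 (d²=111220772.00)
P4 → Z-16 (d²=118078612.00)
P5 → Z-16 (d²=21289018.00)
P6 → Z-18 (d²=433610041.00)
P7 → Z-2 (d²=525522020.00)

Z-7, Z-2, Z-6, Z-16, Z-16, Z-18, Z-2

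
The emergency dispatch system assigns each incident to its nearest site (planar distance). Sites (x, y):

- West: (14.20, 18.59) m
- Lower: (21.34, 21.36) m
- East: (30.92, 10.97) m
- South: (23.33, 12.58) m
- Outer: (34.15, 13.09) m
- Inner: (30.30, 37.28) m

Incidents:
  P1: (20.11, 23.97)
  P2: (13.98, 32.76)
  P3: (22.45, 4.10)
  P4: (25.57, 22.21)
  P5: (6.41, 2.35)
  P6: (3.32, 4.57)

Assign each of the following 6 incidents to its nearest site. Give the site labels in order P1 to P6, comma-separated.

Lower, Lower, South, Lower, West, West

P1 → Lower (d²=8.32)
P2 → Lower (d²=184.13)
P3 → South (d²=72.68)
P4 → Lower (d²=18.62)
P5 → West (d²=324.42)
P6 → West (d²=314.93)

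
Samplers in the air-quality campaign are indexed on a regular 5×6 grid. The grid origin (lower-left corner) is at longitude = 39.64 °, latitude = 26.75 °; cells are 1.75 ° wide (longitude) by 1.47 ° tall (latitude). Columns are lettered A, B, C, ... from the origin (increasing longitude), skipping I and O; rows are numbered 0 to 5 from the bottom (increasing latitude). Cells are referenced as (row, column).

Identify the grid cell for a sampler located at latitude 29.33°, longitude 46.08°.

Column index: ⌊(46.08 − 39.64) / 1.75⌋ = ⌊3.680⌋ = 3 → column D
Row offset from origin: ⌊(29.33 − 26.75) / 1.47⌋ = ⌊1.755⌋ = 1 → row 1

(1, D)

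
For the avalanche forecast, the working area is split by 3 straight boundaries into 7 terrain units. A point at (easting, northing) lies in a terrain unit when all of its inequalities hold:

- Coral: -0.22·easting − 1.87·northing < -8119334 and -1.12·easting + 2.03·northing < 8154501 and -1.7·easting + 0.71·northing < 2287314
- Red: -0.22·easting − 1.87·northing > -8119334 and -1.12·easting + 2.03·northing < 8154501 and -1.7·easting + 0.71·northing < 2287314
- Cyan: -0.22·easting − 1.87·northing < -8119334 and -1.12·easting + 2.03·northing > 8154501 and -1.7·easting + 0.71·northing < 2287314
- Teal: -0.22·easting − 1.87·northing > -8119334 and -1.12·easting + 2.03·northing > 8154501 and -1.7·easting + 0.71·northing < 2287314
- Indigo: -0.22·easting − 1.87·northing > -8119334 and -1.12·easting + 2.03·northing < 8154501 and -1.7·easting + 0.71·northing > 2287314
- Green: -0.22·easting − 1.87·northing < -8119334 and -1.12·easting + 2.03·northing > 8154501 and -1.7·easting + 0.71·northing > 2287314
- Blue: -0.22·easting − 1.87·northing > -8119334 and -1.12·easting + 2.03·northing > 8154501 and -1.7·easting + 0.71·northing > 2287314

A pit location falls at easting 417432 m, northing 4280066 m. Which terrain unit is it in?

-0.22·417432 − 1.87·4280066 = -8095558.460, which is > -8119334
-1.12·417432 + 2.03·4280066 = 8221010.140, which is > 8154501
-1.7·417432 + 0.71·4280066 = 2329212.460, which is > 2287314
This sign pattern matches Blue.

Blue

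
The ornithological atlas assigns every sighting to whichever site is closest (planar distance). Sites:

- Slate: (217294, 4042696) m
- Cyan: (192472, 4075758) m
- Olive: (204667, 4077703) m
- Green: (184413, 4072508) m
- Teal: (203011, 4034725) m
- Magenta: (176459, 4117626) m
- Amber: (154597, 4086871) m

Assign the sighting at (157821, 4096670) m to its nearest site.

Squared distances to each site:
Slate: 6450230405.000; Cyan: 1638003545.000; Olive: 2554294805.000; Green: 1290936708.000; Teal: 5879319125.000; Magenta: 786528980.000; Amber: 106414577.000.
Minimum at Amber.

Amber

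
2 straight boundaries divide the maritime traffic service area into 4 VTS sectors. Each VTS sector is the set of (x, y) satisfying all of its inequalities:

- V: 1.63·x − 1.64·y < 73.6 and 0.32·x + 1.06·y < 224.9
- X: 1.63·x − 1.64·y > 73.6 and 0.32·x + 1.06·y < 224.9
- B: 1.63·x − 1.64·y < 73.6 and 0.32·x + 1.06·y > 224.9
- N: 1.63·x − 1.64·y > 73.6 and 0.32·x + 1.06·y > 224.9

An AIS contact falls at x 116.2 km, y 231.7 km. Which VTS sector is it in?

1.63·116.2 − 1.64·231.7 = -190.582, which is < 73.6
0.32·116.2 + 1.06·231.7 = 282.786, which is > 224.9
This sign pattern matches B.

B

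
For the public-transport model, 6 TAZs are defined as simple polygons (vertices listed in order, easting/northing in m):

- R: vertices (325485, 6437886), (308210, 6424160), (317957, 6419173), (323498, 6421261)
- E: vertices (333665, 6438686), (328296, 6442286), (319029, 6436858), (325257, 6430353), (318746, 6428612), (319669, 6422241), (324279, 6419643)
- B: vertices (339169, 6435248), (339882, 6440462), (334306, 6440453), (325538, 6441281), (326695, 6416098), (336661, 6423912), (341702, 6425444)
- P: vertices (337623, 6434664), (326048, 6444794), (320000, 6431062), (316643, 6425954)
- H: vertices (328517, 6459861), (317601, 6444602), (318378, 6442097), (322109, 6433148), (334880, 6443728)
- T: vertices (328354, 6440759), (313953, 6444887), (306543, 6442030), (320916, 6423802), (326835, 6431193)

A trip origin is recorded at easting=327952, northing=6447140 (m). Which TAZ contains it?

Cast a ray rightward from (327952, 6447140). For each polygon, the edges (by vertex number in listed order) whose endpoints lie on opposite sides of northing = 6447140, where each meets that height, and whether that is right or left of the point:
R: no edge straddles that height → 0 crossings.
E: no edge straddles that height → 0 crossings.
B: no edge straddles that height → 0 crossings.
P: no edge straddles that height → 0 crossings.
H: 1–2 at easting≈319416.6 (left), 5–1 at easting≈333534.3 (right) → 1 crossing.
T: no edge straddles that height → 0 crossings.
Only H has an odd count, so the point is inside H.

H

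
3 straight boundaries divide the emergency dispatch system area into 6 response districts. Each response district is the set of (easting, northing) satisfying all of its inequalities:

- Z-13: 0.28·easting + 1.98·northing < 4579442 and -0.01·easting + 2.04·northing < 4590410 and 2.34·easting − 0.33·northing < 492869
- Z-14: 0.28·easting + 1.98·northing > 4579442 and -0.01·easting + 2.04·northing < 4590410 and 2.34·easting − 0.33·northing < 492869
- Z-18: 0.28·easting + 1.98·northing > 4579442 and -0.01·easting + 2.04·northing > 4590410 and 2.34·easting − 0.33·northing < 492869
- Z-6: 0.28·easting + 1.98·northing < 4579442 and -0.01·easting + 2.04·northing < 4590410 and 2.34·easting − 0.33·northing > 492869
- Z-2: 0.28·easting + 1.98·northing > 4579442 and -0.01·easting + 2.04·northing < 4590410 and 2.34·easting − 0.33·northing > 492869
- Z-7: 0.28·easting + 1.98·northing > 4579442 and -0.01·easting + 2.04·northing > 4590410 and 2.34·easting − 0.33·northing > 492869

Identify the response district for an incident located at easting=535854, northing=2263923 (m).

0.28·535854 + 1.98·2263923 = 4632606.660, which is > 4579442
-0.01·535854 + 2.04·2263923 = 4613044.380, which is > 4590410
2.34·535854 − 0.33·2263923 = 506803.770, which is > 492869
This sign pattern matches Z-7.

Z-7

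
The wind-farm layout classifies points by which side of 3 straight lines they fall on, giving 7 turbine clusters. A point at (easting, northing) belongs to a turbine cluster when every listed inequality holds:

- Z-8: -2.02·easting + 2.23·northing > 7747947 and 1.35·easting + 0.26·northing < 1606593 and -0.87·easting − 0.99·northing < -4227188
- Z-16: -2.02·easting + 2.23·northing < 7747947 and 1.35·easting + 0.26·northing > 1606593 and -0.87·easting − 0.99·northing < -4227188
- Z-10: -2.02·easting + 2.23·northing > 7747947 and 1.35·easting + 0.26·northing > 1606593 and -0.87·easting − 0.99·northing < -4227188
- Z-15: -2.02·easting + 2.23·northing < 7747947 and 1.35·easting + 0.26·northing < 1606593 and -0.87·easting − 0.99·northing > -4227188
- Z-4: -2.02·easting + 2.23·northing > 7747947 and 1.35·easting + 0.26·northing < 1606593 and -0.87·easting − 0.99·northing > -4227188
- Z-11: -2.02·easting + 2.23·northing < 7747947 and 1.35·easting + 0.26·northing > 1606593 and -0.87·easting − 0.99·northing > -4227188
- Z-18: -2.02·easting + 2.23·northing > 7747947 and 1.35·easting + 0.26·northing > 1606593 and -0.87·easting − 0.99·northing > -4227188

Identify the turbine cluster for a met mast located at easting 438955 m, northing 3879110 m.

-2.02·438955 + 2.23·3879110 = 7763726.200, which is > 7747947
1.35·438955 + 0.26·3879110 = 1601157.850, which is < 1606593
-0.87·438955 − 0.99·3879110 = -4222209.750, which is > -4227188
This sign pattern matches Z-4.

Z-4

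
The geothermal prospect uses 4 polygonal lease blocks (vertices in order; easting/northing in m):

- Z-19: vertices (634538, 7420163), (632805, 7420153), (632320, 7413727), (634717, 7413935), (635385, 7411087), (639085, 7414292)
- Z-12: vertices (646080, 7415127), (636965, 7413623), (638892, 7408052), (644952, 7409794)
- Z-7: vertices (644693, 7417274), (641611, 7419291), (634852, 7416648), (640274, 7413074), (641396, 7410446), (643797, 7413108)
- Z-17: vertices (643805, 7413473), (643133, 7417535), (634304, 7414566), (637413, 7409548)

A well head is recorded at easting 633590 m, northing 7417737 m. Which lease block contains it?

Z-19

Cast a ray rightward from (633590, 7417737). For each polygon, the edges (by vertex number in listed order) whose endpoints lie on opposite sides of northing = 7417737, where each meets that height, and whether that is right or left of the point:
Z-19: 2–3 at easting≈632622.7 (left), 6–1 at easting≈636416.9 (right) → 1 crossing.
Z-12: no edge straddles that height → 0 crossings.
Z-7: 1–2 at easting≈643985.5 (right), 2–3 at easting≈637636.9 (right) → 2 crossings.
Z-17: no edge straddles that height → 0 crossings.
Only Z-19 has an odd count, so the point is inside Z-19.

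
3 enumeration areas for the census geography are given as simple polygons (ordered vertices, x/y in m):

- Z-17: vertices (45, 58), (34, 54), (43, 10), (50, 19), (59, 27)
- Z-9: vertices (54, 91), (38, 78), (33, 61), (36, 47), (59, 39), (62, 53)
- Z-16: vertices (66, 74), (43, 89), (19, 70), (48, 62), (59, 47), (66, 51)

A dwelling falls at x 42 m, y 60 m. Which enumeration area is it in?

Z-9

Cast a ray rightward from (42, 60). For each polygon, the edges (by vertex number in listed order) whose endpoints lie on opposite sides of y = 60, where each meets that height, and whether that is right or left of the point:
Z-17: no edge straddles that height → 0 crossings.
Z-9: 3–4 at x≈33.2 (left), 6–1 at x≈60.5 (right) → 1 crossing.
Z-16: 4–5 at x≈49.5 (right), 6–1 at x≈66.0 (right) → 2 crossings.
Only Z-9 has an odd count, so the point is inside Z-9.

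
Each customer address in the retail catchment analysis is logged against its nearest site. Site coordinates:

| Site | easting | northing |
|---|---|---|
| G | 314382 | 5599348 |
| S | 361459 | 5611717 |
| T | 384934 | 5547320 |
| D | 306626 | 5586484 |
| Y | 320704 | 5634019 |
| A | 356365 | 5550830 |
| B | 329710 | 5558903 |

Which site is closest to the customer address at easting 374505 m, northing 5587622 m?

Squared distances to each site:
G: 3752274205.000; S: 750767141.000; T: 1733015245.000; D: 4608853685.000; Y: 5047229210.000; A: 1682710864.000; B: 2831372986.000.
Minimum at S.

S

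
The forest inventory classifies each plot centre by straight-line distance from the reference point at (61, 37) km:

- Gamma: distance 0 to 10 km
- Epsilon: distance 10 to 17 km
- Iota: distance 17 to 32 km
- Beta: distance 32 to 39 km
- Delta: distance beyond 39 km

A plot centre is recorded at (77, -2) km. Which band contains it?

Distance = √((77−61)² + (-2−37)²) = √(256.000 + 1521.000) = 42.154 km.
39 ≤ 42.154 < ∞ → Delta.

Delta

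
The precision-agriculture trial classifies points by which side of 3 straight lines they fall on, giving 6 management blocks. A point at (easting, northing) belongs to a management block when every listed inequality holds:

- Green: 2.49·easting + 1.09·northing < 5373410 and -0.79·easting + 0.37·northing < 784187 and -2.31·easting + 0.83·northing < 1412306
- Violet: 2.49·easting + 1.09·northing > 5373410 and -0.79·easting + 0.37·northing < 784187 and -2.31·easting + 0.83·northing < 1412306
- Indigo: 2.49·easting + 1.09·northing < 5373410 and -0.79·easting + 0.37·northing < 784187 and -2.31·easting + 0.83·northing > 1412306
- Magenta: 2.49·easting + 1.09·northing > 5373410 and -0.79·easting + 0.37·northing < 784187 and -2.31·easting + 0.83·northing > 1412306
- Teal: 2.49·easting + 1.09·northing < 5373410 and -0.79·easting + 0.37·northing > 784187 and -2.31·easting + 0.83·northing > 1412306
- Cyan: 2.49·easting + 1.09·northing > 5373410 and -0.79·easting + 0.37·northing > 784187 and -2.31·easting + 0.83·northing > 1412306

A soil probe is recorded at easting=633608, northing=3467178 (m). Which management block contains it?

2.49·633608 + 1.09·3467178 = 5356907.940, which is < 5373410
-0.79·633608 + 0.37·3467178 = 782305.540, which is < 784187
-2.31·633608 + 0.83·3467178 = 1414123.260, which is > 1412306
This sign pattern matches Indigo.

Indigo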